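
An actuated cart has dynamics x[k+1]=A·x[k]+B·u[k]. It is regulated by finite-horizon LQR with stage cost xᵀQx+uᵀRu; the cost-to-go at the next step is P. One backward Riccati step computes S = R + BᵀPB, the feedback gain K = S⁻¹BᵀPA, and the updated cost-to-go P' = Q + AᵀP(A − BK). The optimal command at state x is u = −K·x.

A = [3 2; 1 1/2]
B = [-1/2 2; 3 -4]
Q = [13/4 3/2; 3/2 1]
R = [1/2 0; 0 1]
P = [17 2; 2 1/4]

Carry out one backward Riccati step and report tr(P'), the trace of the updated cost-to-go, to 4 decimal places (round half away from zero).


11.6744

BᵀP = [-2.5000 -0.2500; 26.0000 3.0000]
S = R + BᵀPB = [1/2 0; 0 1] + [0.5000 -4.0000; -4.0000 40.0000] = [1.0000 -4.0000; -4.0000 41.0000]
BᵀPA = [-7.7500 -5.1250; 81.0000 53.5000]
K = S⁻¹·BᵀPA = [0.2500 0.1550; 2.0000 1.3200]
A−BK = [-0.8750 -0.5625; 8.2500 5.3150]
AᵀP(A−BK) = [5.1875 3.4063; 3.4063 2.2369]
P' = Q + AᵀP(A−BK) = [8.4375 4.9063; 4.9063 3.2369]
tr(P') = 11.6744


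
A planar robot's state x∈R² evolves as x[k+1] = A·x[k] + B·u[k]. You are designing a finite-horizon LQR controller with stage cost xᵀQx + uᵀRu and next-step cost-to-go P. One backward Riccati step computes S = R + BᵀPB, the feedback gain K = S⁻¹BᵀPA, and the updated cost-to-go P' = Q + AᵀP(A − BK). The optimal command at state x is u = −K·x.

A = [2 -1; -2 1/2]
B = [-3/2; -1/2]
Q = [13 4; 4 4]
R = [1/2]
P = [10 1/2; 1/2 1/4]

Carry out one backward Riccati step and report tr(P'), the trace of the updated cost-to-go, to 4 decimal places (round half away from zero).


19.6371

BᵀP = [-15.2500 -0.8750]
S = R + BᵀPB = [1/2] + [23.3125] = [23.8125]
BᵀPA = [-28.7500 14.8125]
K = S⁻¹·BᵀPA = [-1.2073 0.6220]
A−BK = [0.1890 -0.0669; -2.6037 0.8110]
AᵀP(A−BK) = [2.2887 -0.8661; -0.8661 0.3484]
P' = Q + AᵀP(A−BK) = [15.2887 3.1339; 3.1339 4.3484]
tr(P') = 19.6371


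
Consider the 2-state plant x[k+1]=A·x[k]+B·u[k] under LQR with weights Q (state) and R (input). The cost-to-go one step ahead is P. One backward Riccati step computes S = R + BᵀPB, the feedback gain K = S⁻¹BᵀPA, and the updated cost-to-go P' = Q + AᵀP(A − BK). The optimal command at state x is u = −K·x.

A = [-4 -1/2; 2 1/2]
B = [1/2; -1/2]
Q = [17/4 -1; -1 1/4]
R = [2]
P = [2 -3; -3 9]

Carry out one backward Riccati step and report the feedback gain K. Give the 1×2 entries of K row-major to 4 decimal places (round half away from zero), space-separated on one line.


BᵀP = [2.5000 -6.0000]
S = R + BᵀPB = [2] + [4.2500] = [6.2500]
BᵀPA = [-22.0000 -4.2500]
K = S⁻¹·BᵀPA = [-3.5200 -0.6800]
A−BK = [-2.2400 -0.1600; 0.2400 0.1600]
AᵀP(A−BK) = [38.5600 7.0400; 7.0400 1.3600]
P' = Q + AᵀP(A−BK) = [42.8100 6.0400; 6.0400 1.6100]
tr(P') = 44.4200

-3.5200 -0.6800


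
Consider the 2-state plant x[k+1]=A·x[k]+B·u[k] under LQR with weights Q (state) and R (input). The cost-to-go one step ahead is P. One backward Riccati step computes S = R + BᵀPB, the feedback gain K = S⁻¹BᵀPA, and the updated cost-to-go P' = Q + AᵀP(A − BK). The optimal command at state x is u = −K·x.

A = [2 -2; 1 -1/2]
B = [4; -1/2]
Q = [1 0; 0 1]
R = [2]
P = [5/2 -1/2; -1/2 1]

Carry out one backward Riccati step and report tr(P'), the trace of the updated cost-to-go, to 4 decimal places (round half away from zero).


4.5537

BᵀP = [10.2500 -2.5000]
S = R + BᵀPB = [2] + [42.2500] = [44.2500]
BᵀPA = [18.0000 -19.2500]
K = S⁻¹·BᵀPA = [0.4068 -0.4350]
A−BK = [0.3729 -0.2599; 1.2034 -0.7175]
AᵀP(A−BK) = [1.6780 -1.1695; -1.1695 0.8757]
P' = Q + AᵀP(A−BK) = [2.6780 -1.1695; -1.1695 1.8757]
tr(P') = 4.5537


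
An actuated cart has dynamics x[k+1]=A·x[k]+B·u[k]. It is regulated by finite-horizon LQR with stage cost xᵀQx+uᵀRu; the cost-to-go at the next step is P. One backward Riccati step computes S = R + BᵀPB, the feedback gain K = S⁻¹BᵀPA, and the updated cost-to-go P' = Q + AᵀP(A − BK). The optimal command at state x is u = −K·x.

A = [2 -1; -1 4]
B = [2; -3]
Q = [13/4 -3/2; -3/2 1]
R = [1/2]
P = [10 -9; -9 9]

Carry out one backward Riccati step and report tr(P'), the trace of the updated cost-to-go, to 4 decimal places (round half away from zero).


BᵀP = [47.0000 -45.0000]
S = R + BᵀPB = [1/2] + [229.0000] = [229.5000]
BᵀPA = [139.0000 -227.0000]
K = S⁻¹·BᵀPA = [0.6057 -0.9891]
A−BK = [0.7887 0.9782; 0.8170 1.0327]
AᵀP(A−BK) = [0.8126 0.4858; 0.4858 1.4728]
P' = Q + AᵀP(A−BK) = [4.0626 -1.0142; -1.0142 2.4728]
tr(P') = 6.5354

6.5354


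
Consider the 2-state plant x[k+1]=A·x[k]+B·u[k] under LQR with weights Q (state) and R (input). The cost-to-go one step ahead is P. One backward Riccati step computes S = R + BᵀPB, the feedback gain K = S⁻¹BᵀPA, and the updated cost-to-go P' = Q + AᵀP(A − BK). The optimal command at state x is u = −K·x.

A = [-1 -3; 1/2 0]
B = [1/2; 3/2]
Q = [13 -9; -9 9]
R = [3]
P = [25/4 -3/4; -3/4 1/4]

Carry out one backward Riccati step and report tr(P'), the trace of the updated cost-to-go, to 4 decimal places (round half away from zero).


75.3125

BᵀP = [2.0000 0.0000]
S = R + BᵀPB = [3] + [1.0000] = [4.0000]
BᵀPA = [-2.0000 -6.0000]
K = S⁻¹·BᵀPA = [-0.5000 -1.5000]
A−BK = [-0.7500 -2.2500; 1.2500 2.2500]
AᵀP(A−BK) = [6.0625 16.8750; 16.8750 47.2500]
P' = Q + AᵀP(A−BK) = [19.0625 7.8750; 7.8750 56.2500]
tr(P') = 75.3125


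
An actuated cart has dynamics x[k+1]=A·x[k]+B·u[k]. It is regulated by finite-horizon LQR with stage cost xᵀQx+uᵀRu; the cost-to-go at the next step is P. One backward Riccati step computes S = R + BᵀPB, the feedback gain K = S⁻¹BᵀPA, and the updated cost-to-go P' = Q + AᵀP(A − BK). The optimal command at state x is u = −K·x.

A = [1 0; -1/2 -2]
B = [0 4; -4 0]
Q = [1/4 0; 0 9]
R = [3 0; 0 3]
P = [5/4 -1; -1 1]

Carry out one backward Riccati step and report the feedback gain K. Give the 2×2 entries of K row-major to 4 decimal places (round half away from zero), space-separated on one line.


BᵀP = [4.0000 -4.0000; 5.0000 -4.0000]
S = R + BᵀPB = [3 0; 0 3] + [16.0000 16.0000; 16.0000 20.0000] = [19.0000 16.0000; 16.0000 23.0000]
BᵀPA = [6.0000 8.0000; 7.0000 8.0000]
K = S⁻¹·BᵀPA = [0.1436 0.3094; 0.2044 0.1326]
A−BK = [0.1823 -0.5304; 0.0746 -0.7624]
AᵀP(A−BK) = [0.2072 0.2155; 0.2155 0.4641]
P' = Q + AᵀP(A−BK) = [0.4572 0.2155; 0.2155 9.4641]
tr(P') = 9.9213

0.1436 0.3094 0.2044 0.1326


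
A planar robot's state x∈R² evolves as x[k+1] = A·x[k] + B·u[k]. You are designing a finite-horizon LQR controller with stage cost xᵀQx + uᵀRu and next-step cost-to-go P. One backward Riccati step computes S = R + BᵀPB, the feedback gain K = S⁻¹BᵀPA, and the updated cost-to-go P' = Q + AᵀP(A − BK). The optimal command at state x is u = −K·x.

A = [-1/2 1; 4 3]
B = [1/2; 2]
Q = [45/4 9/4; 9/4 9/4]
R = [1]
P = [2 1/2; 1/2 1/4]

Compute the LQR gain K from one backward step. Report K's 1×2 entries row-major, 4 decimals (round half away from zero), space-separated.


0.5714 1.2143

BᵀP = [2.0000 0.7500]
S = R + BᵀPB = [1] + [2.5000] = [3.5000]
BᵀPA = [2.0000 4.2500]
K = S⁻¹·BᵀPA = [0.5714 1.2143]
A−BK = [-0.7857 0.3929; 2.8571 0.5714]
AᵀP(A−BK) = [1.3571 0.8214; 0.8214 2.0893]
P' = Q + AᵀP(A−BK) = [12.6071 3.0714; 3.0714 4.3393]
tr(P') = 16.9464


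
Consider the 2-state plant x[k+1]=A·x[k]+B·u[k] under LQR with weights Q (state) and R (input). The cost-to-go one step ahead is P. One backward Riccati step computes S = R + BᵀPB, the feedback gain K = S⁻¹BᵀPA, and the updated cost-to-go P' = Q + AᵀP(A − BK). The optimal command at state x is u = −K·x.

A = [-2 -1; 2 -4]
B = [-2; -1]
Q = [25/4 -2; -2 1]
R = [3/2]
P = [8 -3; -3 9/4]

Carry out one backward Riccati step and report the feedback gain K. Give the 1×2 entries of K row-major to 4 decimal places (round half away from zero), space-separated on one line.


BᵀP = [-13.0000 3.7500]
S = R + BᵀPB = [3/2] + [22.2500] = [23.7500]
BᵀPA = [33.5000 -2.0000]
K = S⁻¹·BᵀPA = [1.4105 -0.0842]
A−BK = [0.8211 -1.1684; 3.4105 -4.0842]
AᵀP(A−BK) = [17.7474 -17.1789; -17.1789 19.8316]
P' = Q + AᵀP(A−BK) = [23.9974 -19.1789; -19.1789 20.8316]
tr(P') = 44.8289

1.4105 -0.0842


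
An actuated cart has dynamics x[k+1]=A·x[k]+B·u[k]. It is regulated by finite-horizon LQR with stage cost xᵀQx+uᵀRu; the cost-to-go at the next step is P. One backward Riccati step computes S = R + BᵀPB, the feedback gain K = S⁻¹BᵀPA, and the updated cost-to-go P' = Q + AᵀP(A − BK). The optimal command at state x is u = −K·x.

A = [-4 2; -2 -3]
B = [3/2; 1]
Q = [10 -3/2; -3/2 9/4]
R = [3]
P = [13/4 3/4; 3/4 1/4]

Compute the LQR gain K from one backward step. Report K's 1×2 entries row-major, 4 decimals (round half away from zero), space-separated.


-1.9707 0.5561

BᵀP = [5.6250 1.3750]
S = R + BᵀPB = [3] + [9.8125] = [12.8125]
BᵀPA = [-25.2500 7.1250]
K = S⁻¹·BᵀPA = [-1.9707 0.5561]
A−BK = [-1.0439 1.1659; -0.0293 -3.5561]
AᵀP(A−BK) = [15.2390 -4.4585; -4.4585 2.2878]
P' = Q + AᵀP(A−BK) = [25.2390 -5.9585; -5.9585 4.5378]
tr(P') = 29.7768


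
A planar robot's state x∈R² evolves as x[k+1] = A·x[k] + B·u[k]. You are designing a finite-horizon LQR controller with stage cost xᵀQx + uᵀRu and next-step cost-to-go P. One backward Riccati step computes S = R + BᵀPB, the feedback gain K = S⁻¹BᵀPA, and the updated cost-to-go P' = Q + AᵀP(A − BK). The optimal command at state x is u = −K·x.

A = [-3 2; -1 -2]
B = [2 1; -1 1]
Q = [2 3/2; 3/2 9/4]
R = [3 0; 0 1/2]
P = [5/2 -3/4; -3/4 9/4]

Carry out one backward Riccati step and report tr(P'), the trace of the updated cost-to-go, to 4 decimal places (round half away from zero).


BᵀP = [5.7500 -3.7500; 1.7500 1.5000]
S = R + BᵀPB = [3 0; 0 1/2] + [15.2500 2.0000; 2.0000 3.2500] = [18.2500 2.0000; 2.0000 3.7500]
BᵀPA = [-13.5000 19.0000; -6.7500 0.5000]
K = S⁻¹·BᵀPA = [-0.5761 1.0902; -1.4927 -0.4481]
A−BK = [-0.3550 0.2677; -0.0834 -0.4617]
AᵀP(A−BK) = [2.3962 -1.8070; -1.8070 4.5102]
P' = Q + AᵀP(A−BK) = [4.3962 -0.3070; -0.3070 6.7602]
tr(P') = 11.1564

11.1564


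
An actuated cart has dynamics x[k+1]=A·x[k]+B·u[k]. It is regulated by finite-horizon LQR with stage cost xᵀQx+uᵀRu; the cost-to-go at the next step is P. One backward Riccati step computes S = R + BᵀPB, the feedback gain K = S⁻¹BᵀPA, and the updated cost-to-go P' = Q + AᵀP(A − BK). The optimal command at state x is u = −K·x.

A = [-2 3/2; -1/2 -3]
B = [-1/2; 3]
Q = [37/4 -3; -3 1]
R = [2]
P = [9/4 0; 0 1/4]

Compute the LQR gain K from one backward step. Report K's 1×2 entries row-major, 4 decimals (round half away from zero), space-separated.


0.3896 -0.8182

BᵀP = [-1.1250 0.7500]
S = R + BᵀPB = [2] + [2.8125] = [4.8125]
BᵀPA = [1.8750 -3.9375]
K = S⁻¹·BᵀPA = [0.3896 -0.8182]
A−BK = [-1.8052 1.0909; -1.6688 -0.5455]
AᵀP(A−BK) = [8.3320 -4.8409; -4.8409 4.0909]
P' = Q + AᵀP(A−BK) = [17.5820 -7.8409; -7.8409 5.0909]
tr(P') = 22.6729


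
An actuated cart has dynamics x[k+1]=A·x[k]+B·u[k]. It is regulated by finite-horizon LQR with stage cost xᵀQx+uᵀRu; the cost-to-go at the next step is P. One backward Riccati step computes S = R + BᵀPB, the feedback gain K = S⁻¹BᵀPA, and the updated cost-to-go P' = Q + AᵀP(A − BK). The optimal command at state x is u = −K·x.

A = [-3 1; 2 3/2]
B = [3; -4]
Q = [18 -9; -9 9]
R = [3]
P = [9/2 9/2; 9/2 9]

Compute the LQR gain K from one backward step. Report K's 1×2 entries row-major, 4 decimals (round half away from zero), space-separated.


BᵀP = [-4.5000 -22.5000]
S = R + BᵀPB = [3] + [76.5000] = [79.5000]
BᵀPA = [-31.5000 -38.2500]
K = S⁻¹·BᵀPA = [-0.3962 -0.4811]
A−BK = [-1.8113 2.4434; 0.4151 -0.4245]
AᵀP(A−BK) = [10.0189 -12.9057; -12.9057 19.8467]
P' = Q + AᵀP(A−BK) = [28.0189 -21.9057; -21.9057 28.8467]
tr(P') = 56.8656

-0.3962 -0.4811


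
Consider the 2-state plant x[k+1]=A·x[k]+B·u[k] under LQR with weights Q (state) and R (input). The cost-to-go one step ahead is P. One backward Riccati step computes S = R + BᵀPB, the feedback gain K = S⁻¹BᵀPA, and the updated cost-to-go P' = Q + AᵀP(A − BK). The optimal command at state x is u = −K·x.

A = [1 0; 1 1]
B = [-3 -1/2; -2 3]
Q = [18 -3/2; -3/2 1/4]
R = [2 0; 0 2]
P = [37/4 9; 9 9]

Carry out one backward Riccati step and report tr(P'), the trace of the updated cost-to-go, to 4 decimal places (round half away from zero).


BᵀP = [-45.7500 -45.0000; 22.3750 22.5000]
S = R + BᵀPB = [2 0; 0 2] + [227.2500 -112.1250; -112.1250 56.3125] = [229.2500 -112.1250; -112.1250 58.3125]
BᵀPA = [-90.7500 -45.0000; 44.8750 22.5000]
K = S⁻¹·BᵀPA = [-0.3269 -0.1272; 0.1410 0.1413]
A−BK = [0.0898 -0.3109; -0.0768 0.3217]
AᵀP(A−BK) = [0.2570 0.1173; 0.1173 0.0975]
P' = Q + AᵀP(A−BK) = [18.2570 -1.3827; -1.3827 0.3475]
tr(P') = 18.6045

18.6045


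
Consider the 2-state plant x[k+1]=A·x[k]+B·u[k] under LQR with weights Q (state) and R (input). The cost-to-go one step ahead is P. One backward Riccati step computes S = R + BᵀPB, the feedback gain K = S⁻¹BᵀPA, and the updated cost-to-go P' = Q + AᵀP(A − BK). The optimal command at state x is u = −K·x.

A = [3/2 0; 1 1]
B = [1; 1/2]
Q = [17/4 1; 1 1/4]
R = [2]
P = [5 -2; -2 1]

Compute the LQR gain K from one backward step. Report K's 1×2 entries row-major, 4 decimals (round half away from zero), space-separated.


BᵀP = [4.0000 -1.5000]
S = R + BᵀPB = [2] + [3.2500] = [5.2500]
BᵀPA = [4.5000 -1.5000]
K = S⁻¹·BᵀPA = [0.8571 -0.2857]
A−BK = [0.6429 0.2857; 0.5714 1.1429]
AᵀP(A−BK) = [2.3929 -0.7143; -0.7143 0.5714]
P' = Q + AᵀP(A−BK) = [6.6429 0.2857; 0.2857 0.8214]
tr(P') = 7.4643

0.8571 -0.2857


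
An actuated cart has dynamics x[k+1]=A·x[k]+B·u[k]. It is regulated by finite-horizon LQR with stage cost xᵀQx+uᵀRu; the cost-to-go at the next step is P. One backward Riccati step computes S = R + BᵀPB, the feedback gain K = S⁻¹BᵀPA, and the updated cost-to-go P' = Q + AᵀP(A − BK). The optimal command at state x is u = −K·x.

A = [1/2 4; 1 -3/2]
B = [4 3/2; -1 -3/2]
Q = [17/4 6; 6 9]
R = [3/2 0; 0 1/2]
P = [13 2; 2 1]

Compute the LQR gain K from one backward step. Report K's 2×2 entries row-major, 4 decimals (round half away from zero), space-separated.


BᵀP = [50.0000 7.0000; 16.5000 1.5000]
S = R + BᵀPB = [3/2 0; 0 1/2] + [193.0000 64.5000; 64.5000 22.5000] = [194.5000 64.5000; 64.5000 23.0000]
BᵀPA = [32.0000 189.5000; 9.7500 63.7500]
K = S⁻¹·BᵀPA = [0.3420 0.7873; -0.5351 0.5638]
A−BK = [-0.0652 0.0050; 0.5393 0.1331]
AᵀP(A−BK) = [0.5240 0.3086; 0.3086 1.1094]
P' = Q + AᵀP(A−BK) = [4.7740 6.3086; 6.3086 10.1094]
tr(P') = 14.8835

0.3420 0.7873 -0.5351 0.5638


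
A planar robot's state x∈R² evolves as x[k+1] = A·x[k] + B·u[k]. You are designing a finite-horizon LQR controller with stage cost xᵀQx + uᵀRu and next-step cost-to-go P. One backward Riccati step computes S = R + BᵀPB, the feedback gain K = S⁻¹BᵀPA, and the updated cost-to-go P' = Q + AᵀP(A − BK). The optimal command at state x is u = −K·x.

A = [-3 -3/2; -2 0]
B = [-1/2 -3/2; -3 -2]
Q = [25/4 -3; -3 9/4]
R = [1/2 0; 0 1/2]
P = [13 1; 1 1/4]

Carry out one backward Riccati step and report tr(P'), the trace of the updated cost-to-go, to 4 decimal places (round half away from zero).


11.5853

BᵀP = [-9.5000 -1.2500; -21.5000 -2.0000]
S = R + BᵀPB = [1/2 0; 0 1/2] + [8.5000 16.7500; 16.7500 36.2500] = [9.0000 16.7500; 16.7500 36.7500]
BᵀPA = [31.0000 14.2500; 68.5000 32.2500]
K = S⁻¹·BᵀPA = [-0.1619 -0.3288; 1.9377 1.0274]
A−BK = [-0.1743 -0.1233; 1.3898 1.0685]
AᵀP(A−BK) = [2.2839 1.3151; 1.3151 0.8014]
P' = Q + AᵀP(A−BK) = [8.5339 -1.6849; -1.6849 3.0514]
tr(P') = 11.5853


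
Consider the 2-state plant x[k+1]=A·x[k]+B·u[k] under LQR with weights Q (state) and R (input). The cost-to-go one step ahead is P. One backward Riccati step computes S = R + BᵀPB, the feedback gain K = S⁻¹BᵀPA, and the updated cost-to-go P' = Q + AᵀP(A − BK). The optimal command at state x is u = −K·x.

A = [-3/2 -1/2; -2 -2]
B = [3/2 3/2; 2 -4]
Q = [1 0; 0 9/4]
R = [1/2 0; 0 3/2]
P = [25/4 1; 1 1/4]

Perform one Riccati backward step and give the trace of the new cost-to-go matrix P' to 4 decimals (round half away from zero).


BᵀP = [11.3750 2.0000; 5.3750 0.5000]
S = R + BᵀPB = [1/2 0; 0 3/2] + [21.0625 9.0625; 9.0625 6.0625] = [21.5625 9.0625; 9.0625 7.5625]
BᵀPA = [-21.0625 -9.6875; -9.0625 -3.6875]
K = S⁻¹·BᵀPA = [-0.9533 -0.4923; -0.0560 0.1023]
A−BK = [0.0139 0.0849; -0.3174 -0.6062]
AᵀP(A−BK) = [0.4766 0.2461; 0.2461 0.1708]
P' = Q + AᵀP(A−BK) = [1.4766 0.2461; 0.2461 2.4208]
tr(P') = 3.8975

3.8975


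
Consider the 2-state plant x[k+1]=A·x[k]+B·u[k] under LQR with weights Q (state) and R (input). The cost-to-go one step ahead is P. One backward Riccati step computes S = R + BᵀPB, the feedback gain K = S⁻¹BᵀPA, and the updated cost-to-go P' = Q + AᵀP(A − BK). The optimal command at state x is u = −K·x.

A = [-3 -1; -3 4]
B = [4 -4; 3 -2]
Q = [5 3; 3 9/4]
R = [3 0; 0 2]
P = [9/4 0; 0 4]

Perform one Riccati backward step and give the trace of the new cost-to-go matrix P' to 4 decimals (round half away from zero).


45.2833

BᵀP = [9.0000 12.0000; -9.0000 -8.0000]
S = R + BᵀPB = [3 0; 0 2] + [72.0000 -60.0000; -60.0000 52.0000] = [75.0000 -60.0000; -60.0000 54.0000]
BᵀPA = [-63.0000 39.0000; 51.0000 -23.0000]
K = S⁻¹·BᵀPA = [-0.7600 1.6133; 0.1000 1.3667]
A−BK = [0.4400 -1.9867; -0.5200 1.8933]
AᵀP(A−BK) = [3.2700 -9.3100; -9.3100 34.7633]
P' = Q + AᵀP(A−BK) = [8.2700 -6.3100; -6.3100 37.0133]
tr(P') = 45.2833


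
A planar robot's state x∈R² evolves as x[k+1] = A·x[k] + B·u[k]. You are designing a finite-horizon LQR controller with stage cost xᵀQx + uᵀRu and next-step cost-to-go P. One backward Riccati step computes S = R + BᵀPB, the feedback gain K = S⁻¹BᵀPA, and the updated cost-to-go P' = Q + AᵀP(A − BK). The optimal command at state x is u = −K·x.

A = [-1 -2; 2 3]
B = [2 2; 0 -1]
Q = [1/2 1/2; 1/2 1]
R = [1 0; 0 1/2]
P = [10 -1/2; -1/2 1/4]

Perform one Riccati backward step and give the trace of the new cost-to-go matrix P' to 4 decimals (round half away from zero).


3.5261

BᵀP = [20.0000 -1.0000; 20.5000 -1.2500]
S = R + BᵀPB = [1 0; 0 1/2] + [40.0000 41.0000; 41.0000 42.2500] = [41.0000 41.0000; 41.0000 42.7500]
BᵀPA = [-22.0000 -43.0000; -23.0000 -44.7500]
K = S⁻¹·BᵀPA = [0.0348 -0.0488; -0.5714 -1.0000]
A−BK = [0.0732 0.0976; 1.4286 2.0000]
AᵀP(A−BK) = [0.6237 0.9268; 0.9268 1.4024]
P' = Q + AᵀP(A−BK) = [1.1237 1.4268; 1.4268 2.4024]
tr(P') = 3.5261


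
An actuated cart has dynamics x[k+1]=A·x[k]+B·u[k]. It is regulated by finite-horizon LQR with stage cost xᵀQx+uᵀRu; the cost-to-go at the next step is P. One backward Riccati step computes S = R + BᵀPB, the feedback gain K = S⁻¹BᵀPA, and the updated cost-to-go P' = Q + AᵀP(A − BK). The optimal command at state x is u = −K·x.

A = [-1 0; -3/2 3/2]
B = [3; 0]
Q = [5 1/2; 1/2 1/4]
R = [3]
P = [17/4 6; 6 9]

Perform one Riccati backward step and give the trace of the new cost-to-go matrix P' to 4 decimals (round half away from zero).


BᵀP = [12.7500 18.0000]
S = R + BᵀPB = [3] + [38.2500] = [41.2500]
BᵀPA = [-39.7500 27.0000]
K = S⁻¹·BᵀPA = [-0.9636 0.6545]
A−BK = [1.8909 -1.9636; -1.5000 1.5000]
AᵀP(A−BK) = [4.1955 -3.2318; -3.2318 2.5773]
P' = Q + AᵀP(A−BK) = [9.1955 -2.7318; -2.7318 2.8273]
tr(P') = 12.0227

12.0227


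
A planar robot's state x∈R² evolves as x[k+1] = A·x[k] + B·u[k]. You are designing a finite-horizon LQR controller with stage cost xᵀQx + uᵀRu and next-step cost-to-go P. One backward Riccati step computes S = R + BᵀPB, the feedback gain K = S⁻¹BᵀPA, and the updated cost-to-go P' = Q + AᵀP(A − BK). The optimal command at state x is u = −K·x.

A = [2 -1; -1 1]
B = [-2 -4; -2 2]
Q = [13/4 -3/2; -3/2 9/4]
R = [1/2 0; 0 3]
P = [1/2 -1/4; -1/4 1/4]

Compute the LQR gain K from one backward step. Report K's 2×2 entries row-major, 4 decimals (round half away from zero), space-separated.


-0.1500 0.0000 -0.3875 0.2500

BᵀP = [-0.5000 0.0000; -2.5000 1.5000]
S = R + BᵀPB = [1/2 0; 0 3] + [1.0000 2.0000; 2.0000 13.0000] = [1.5000 2.0000; 2.0000 16.0000]
BᵀPA = [-1.0000 0.5000; -6.5000 4.0000]
K = S⁻¹·BᵀPA = [-0.1500 0.0000; -0.3875 0.2500]
A−BK = [0.1500 0.0000; -0.5250 0.5000]
AᵀP(A−BK) = [0.5813 -0.3750; -0.3750 0.2500]
P' = Q + AᵀP(A−BK) = [3.8313 -1.8750; -1.8750 2.5000]
tr(P') = 6.3313


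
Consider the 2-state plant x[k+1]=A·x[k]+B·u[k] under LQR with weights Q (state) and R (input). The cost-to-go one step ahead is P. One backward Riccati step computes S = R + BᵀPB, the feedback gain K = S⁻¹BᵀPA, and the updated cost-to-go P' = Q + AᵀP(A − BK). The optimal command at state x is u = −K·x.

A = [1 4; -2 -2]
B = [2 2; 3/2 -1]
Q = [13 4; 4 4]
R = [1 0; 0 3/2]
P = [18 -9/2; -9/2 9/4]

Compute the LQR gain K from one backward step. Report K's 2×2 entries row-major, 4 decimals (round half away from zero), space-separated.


-0.3600 0.2850 0.9182 1.7731

BᵀP = [29.2500 -5.6250; 40.5000 -11.2500]
S = R + BᵀPB = [1 0; 0 3/2] + [50.0625 64.1250; 64.1250 92.2500] = [51.0625 64.1250; 64.1250 93.7500]
BᵀPA = [40.5000 128.2500; 63.0000 184.5000]
K = S⁻¹·BᵀPA = [-0.3600 0.2850; 0.9182 1.7731]
A−BK = [-0.1165 -0.1161; -0.5419 -0.6544]
AᵀP(A−BK) = [1.7310 2.7546; 2.7546 5.3193]
P' = Q + AᵀP(A−BK) = [14.7310 6.7546; 6.7546 9.3193]
tr(P') = 24.0503


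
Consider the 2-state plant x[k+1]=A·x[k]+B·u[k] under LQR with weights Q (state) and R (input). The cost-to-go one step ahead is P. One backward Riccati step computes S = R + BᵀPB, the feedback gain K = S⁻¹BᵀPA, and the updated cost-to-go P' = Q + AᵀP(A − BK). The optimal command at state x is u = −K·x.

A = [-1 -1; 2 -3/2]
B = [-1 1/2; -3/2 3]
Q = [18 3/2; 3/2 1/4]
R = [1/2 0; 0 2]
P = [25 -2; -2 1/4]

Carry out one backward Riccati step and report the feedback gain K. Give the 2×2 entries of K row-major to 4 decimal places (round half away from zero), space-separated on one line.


1.3408 0.9574 0.2695 -0.0580

BᵀP = [-22.0000 1.6250; 6.5000 -0.2500]
S = R + BᵀPB = [1/2 0; 0 2] + [19.5625 -6.1250; -6.1250 2.5000] = [20.0625 -6.1250; -6.1250 4.5000]
BᵀPA = [25.2500 19.5625; -7.0000 -6.1250]
K = S⁻¹·BᵀPA = [1.3408 0.9574; 0.2695 -0.0580]
A−BK = [0.2061 -0.0136; 3.2028 0.1102]
AᵀP(A−BK) = [2.0302 0.6704; 0.6704 0.4787]
P' = Q + AᵀP(A−BK) = [20.0302 2.1704; 2.1704 0.7287]
tr(P') = 20.7589


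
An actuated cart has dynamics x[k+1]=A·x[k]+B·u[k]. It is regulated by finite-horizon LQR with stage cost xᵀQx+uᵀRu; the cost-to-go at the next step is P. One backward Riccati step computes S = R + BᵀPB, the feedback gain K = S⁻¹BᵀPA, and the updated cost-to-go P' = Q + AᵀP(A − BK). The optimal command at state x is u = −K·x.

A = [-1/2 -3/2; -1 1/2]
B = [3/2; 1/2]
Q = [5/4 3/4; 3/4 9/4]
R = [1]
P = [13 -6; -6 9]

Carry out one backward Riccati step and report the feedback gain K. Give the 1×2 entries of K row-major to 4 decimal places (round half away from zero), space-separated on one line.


-0.1596 -1.1489

BᵀP = [16.5000 -4.5000]
S = R + BᵀPB = [1] + [22.5000] = [23.5000]
BᵀPA = [-3.7500 -27.0000]
K = S⁻¹·BᵀPA = [-0.1596 -1.1489]
A−BK = [-0.2606 0.2234; -0.9202 1.0745]
AᵀP(A−BK) = [5.6516 -6.5585; -6.5585 9.4787]
P' = Q + AᵀP(A−BK) = [6.9016 -5.8085; -5.8085 11.7287]
tr(P') = 18.6303


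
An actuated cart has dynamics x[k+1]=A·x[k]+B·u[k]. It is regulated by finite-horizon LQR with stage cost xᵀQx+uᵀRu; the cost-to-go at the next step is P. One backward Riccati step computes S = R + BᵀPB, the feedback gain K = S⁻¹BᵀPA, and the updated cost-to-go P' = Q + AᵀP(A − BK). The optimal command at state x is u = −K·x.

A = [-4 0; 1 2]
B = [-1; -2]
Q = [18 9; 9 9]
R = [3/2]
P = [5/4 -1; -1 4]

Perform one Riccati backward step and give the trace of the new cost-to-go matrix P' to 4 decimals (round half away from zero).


54.9322

BᵀP = [0.7500 -7.0000]
S = R + BᵀPB = [3/2] + [13.2500] = [14.7500]
BᵀPA = [-10.0000 -14.0000]
K = S⁻¹·BᵀPA = [-0.6780 -0.9492]
A−BK = [-4.6780 -0.9492; -0.3559 0.1017]
AᵀP(A−BK) = [25.2203 6.5085; 6.5085 2.7119]
P' = Q + AᵀP(A−BK) = [43.2203 15.5085; 15.5085 11.7119]
tr(P') = 54.9322


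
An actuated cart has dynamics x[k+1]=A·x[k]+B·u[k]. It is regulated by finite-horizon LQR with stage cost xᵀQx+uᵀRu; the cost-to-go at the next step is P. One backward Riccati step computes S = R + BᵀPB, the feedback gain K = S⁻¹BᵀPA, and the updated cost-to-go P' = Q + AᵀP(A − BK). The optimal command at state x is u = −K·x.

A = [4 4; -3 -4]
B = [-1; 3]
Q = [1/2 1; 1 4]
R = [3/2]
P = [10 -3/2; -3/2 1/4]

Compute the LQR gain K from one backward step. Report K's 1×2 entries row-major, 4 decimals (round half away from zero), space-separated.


-2.8462 -2.9451

BᵀP = [-14.5000 2.2500]
S = R + BᵀPB = [3/2] + [21.2500] = [22.7500]
BᵀPA = [-64.7500 -67.0000]
K = S⁻¹·BᵀPA = [-2.8462 -2.9451]
A−BK = [1.1538 1.0549; 5.5385 4.8352]
AᵀP(A−BK) = [13.9615 14.3077; 14.3077 14.6813]
P' = Q + AᵀP(A−BK) = [14.4615 15.3077; 15.3077 18.6813]
tr(P') = 33.1429


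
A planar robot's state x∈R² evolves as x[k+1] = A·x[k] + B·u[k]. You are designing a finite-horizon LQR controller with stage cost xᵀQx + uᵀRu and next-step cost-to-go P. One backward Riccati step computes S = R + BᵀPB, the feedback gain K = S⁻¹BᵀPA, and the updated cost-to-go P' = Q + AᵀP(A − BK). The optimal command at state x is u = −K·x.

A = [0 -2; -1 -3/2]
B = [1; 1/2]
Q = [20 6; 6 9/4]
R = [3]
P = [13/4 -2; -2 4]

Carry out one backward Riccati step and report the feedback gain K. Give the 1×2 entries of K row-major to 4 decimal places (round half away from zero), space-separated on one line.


BᵀP = [2.2500 0.0000]
S = R + BᵀPB = [3] + [2.2500] = [5.2500]
BᵀPA = [0.0000 -4.5000]
K = S⁻¹·BᵀPA = [0.0000 -0.8571]
A−BK = [0.0000 -1.1429; -1.0000 -1.0714]
AᵀP(A−BK) = [4.0000 2.0000; 2.0000 6.1429]
P' = Q + AᵀP(A−BK) = [24.0000 8.0000; 8.0000 8.3929]
tr(P') = 32.3929

0.0000 -0.8571


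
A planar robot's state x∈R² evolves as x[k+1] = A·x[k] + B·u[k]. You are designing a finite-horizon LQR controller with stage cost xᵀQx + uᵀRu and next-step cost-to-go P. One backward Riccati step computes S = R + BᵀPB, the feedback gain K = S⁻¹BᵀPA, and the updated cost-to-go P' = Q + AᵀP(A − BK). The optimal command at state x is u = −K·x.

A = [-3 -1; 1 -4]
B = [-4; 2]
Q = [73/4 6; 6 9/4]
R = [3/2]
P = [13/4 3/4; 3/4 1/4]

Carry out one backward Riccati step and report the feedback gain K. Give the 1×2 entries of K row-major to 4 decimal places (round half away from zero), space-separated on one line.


BᵀP = [-11.5000 -2.5000]
S = R + BᵀPB = [3/2] + [41.0000] = [42.5000]
BᵀPA = [32.0000 21.5000]
K = S⁻¹·BᵀPA = [0.7529 0.5059]
A−BK = [0.0118 1.0235; -0.5059 -5.0118]
AᵀP(A−BK) = [0.9059 0.8118; 0.8118 2.3735]
P' = Q + AᵀP(A−BK) = [19.1559 6.8118; 6.8118 4.6235]
tr(P') = 23.7794

0.7529 0.5059


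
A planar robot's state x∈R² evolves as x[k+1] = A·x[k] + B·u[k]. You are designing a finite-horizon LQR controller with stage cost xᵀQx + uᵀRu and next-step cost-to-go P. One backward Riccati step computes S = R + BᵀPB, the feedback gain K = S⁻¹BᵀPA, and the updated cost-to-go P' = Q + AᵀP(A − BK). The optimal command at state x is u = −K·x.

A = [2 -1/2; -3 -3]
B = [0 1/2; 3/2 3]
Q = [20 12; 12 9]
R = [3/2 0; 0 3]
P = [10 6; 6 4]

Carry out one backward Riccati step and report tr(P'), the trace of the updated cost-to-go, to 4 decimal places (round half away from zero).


35.1139

BᵀP = [9.0000 6.0000; 23.0000 15.0000]
S = R + BᵀPB = [3/2 0; 0 3] + [9.0000 22.5000; 22.5000 56.5000] = [10.5000 22.5000; 22.5000 59.5000]
BᵀPA = [0.0000 -22.5000; 1.0000 -56.5000]
K = S⁻¹·BᵀPA = [-0.1899 -0.5696; 0.0886 -0.7342]
A−BK = [1.9557 -0.1329; -2.9810 0.0570]
AᵀP(A−BK) = [3.9114 -0.2658; -0.2658 2.2025]
P' = Q + AᵀP(A−BK) = [23.9114 11.7342; 11.7342 11.2025]
tr(P') = 35.1139


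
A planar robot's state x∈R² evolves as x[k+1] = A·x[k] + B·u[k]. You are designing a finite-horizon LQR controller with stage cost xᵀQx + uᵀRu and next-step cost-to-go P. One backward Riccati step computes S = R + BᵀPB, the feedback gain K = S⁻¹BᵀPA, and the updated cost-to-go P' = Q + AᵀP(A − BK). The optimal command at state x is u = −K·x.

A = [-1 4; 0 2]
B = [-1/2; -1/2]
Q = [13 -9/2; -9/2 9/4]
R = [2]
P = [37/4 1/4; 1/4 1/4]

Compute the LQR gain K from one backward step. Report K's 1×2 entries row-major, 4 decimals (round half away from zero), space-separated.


1.0556 -4.3333

BᵀP = [-4.7500 -0.2500]
S = R + BᵀPB = [2] + [2.5000] = [4.5000]
BᵀPA = [4.7500 -19.5000]
K = S⁻¹·BᵀPA = [1.0556 -4.3333]
A−BK = [-0.4722 1.8333; 0.5278 -0.1667]
AᵀP(A−BK) = [4.2361 -16.9167; -16.9167 68.5000]
P' = Q + AᵀP(A−BK) = [17.2361 -21.4167; -21.4167 70.7500]
tr(P') = 87.9861


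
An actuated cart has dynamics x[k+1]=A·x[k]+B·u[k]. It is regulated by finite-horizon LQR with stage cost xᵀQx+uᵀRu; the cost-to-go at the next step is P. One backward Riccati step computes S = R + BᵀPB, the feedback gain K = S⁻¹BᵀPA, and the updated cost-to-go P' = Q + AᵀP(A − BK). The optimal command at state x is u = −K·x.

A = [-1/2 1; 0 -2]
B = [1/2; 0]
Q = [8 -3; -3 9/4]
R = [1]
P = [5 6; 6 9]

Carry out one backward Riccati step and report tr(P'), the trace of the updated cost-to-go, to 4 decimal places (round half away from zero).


BᵀP = [2.5000 3.0000]
S = R + BᵀPB = [1] + [1.2500] = [2.2500]
BᵀPA = [-1.2500 -3.5000]
K = S⁻¹·BᵀPA = [-0.5556 -1.5556]
A−BK = [-0.2222 1.7778; 0.0000 -2.0000]
AᵀP(A−BK) = [0.5556 1.5556; 1.5556 11.5556]
P' = Q + AᵀP(A−BK) = [8.5556 -1.4444; -1.4444 13.8056]
tr(P') = 22.3611

22.3611


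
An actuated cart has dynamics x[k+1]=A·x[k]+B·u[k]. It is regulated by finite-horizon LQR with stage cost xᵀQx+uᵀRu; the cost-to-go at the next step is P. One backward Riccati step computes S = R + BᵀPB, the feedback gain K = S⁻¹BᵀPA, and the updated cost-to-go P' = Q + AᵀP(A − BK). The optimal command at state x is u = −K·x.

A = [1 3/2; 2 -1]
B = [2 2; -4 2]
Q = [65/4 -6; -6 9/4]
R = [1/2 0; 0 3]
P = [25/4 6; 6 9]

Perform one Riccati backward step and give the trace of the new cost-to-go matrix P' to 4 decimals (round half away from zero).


20.1486

BᵀP = [-11.5000 -24.0000; 24.5000 30.0000]
S = R + BᵀPB = [1/2 0; 0 3] + [73.0000 -71.0000; -71.0000 109.0000] = [73.5000 -71.0000; -71.0000 112.0000]
BᵀPA = [-59.5000 6.7500; 84.5000 6.7500]
K = S⁻¹·BᵀPA = [-0.2082 0.3871; 0.6225 0.3057]
A−BK = [0.1716 0.1145; -0.0779 -0.0629]
AᵀP(A−BK) = [1.2623 0.5791; 0.5791 0.3863]
P' = Q + AᵀP(A−BK) = [17.5123 -5.4209; -5.4209 2.6363]
tr(P') = 20.1486


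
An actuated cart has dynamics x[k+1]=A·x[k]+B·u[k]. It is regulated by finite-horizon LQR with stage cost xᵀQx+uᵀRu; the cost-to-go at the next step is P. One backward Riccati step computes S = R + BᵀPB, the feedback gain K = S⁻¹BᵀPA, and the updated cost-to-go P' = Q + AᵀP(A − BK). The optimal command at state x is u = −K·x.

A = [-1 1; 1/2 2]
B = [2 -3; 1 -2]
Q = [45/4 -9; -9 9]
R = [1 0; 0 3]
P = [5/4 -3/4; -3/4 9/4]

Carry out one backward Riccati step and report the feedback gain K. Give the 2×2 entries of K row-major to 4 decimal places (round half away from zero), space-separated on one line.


BᵀP = [1.7500 0.7500; -2.2500 -2.2500]
S = R + BᵀPB = [1 0; 0 3] + [4.2500 -6.7500; -6.7500 11.2500] = [5.2500 -6.7500; -6.7500 14.2500]
BᵀPA = [-1.3750 3.2500; 1.1250 -6.7500]
K = S⁻¹·BᵀPA = [-0.4103 0.0256; -0.1154 -0.4615]
A−BK = [-0.5256 -0.4359; 0.6795 1.0513]
AᵀP(A−BK) = [2.1282 2.6795; 2.6795 4.0513]
P' = Q + AᵀP(A−BK) = [13.3782 -6.3205; -6.3205 13.0513]
tr(P') = 26.4295

-0.4103 0.0256 -0.1154 -0.4615


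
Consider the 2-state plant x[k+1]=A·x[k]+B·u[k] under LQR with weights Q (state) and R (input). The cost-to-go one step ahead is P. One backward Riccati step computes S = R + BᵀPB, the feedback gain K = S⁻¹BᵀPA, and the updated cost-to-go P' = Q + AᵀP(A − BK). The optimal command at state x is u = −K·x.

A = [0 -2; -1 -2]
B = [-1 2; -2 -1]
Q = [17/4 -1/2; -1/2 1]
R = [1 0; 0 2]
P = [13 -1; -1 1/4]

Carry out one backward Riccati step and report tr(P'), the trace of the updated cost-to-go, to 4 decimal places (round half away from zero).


6.7593

BᵀP = [-11.0000 0.5000; 27.0000 -2.2500]
S = R + BᵀPB = [1 0; 0 2] + [10.0000 -22.5000; -22.5000 56.2500] = [11.0000 -22.5000; -22.5000 58.2500]
BᵀPA = [-0.5000 21.0000; 2.2500 -49.5000]
K = S⁻¹·BᵀPA = [0.1599 0.8141; 0.1004 -0.5353]
A−BK = [-0.0409 -0.1152; -0.5799 -0.9071]
AᵀP(A−BK) = [0.1041 0.1115; 0.1115 1.4052]
P' = Q + AᵀP(A−BK) = [4.3541 -0.3885; -0.3885 2.4052]
tr(P') = 6.7593


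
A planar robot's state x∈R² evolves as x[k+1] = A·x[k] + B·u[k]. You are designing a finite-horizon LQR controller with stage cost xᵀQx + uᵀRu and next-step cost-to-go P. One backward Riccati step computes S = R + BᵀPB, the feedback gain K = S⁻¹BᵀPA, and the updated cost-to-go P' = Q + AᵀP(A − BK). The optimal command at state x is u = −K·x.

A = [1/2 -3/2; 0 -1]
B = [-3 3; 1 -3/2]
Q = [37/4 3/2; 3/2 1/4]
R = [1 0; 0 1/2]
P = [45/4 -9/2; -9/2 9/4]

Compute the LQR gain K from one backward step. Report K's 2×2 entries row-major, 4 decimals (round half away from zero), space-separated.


-0.0681 0.2709 0.0735 -0.0433

BᵀP = [-38.2500 15.7500; 40.5000 -16.8750]
S = R + BᵀPB = [1 0; 0 1/2] + [130.5000 -138.3750; -138.3750 146.8125] = [131.5000 -138.3750; -138.3750 147.3125]
BᵀPA = [-19.1250 41.6250; 20.2500 -43.8750]
K = S⁻¹·BᵀPA = [-0.0681 0.2709; 0.0735 -0.0433]
A−BK = [0.0752 -0.5572; 0.1783 -1.3359]
AᵀP(A−BK) = [0.0218 -0.1283; -0.1283 0.8833]
P' = Q + AᵀP(A−BK) = [9.2718 1.3717; 1.3717 1.1333]
tr(P') = 10.4051


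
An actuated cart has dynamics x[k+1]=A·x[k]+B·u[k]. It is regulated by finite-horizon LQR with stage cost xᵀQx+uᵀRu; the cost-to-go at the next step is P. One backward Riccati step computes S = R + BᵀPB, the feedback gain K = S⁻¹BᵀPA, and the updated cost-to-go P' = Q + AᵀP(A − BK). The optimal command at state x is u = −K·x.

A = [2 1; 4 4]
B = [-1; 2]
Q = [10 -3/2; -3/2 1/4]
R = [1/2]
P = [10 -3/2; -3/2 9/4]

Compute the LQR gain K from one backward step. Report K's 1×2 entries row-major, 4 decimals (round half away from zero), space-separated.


BᵀP = [-13.0000 6.0000]
S = R + BᵀPB = [1/2] + [25.0000] = [25.5000]
BᵀPA = [-2.0000 11.0000]
K = S⁻¹·BᵀPA = [-0.0784 0.4314]
A−BK = [1.9216 1.4314; 4.1569 3.1373]
AᵀP(A−BK) = [51.8431 38.8627; 38.8627 29.2549]
P' = Q + AᵀP(A−BK) = [61.8431 37.3627; 37.3627 29.5049]
tr(P') = 91.3480

-0.0784 0.4314


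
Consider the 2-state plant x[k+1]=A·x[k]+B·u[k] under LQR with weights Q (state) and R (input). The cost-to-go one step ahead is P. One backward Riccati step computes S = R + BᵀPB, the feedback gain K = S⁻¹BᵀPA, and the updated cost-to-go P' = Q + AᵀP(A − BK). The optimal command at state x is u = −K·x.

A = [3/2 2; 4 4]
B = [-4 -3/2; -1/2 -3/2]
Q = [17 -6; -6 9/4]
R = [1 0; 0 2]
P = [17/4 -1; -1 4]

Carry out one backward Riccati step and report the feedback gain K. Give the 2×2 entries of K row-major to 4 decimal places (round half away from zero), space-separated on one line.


0.4795 0.3441 -2.2252 -2.1935

BᵀP = [-16.5000 2.0000; -4.8750 -4.5000]
S = R + BᵀPB = [1 0; 0 2] + [65.0000 21.7500; 21.7500 14.0625] = [66.0000 21.7500; 21.7500 16.0625]
BᵀPA = [-16.7500 -25.0000; -25.3125 -27.7500]
K = S⁻¹·BᵀPA = [0.4795 0.3441; -2.2252 -2.1935]
A−BK = [0.0803 0.0860; 0.9020 0.8817]
AᵀP(A−BK) = [13.2697 12.9892; 12.9892 12.7312]
P' = Q + AᵀP(A−BK) = [30.2697 6.9892; 6.9892 14.9812]
tr(P') = 45.2509


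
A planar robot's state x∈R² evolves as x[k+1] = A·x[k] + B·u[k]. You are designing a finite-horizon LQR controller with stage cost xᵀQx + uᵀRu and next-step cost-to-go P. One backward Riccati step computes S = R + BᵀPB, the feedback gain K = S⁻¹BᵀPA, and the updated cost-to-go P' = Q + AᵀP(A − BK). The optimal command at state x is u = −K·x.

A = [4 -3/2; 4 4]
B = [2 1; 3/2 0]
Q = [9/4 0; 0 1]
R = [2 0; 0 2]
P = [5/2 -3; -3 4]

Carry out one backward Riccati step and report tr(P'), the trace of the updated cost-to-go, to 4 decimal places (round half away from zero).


BᵀP = [0.5000 0.0000; 2.5000 -3.0000]
S = R + BᵀPB = [2 0; 0 2] + [1.0000 0.5000; 0.5000 2.5000] = [3.0000 0.5000; 0.5000 4.5000]
BᵀPA = [2.0000 -0.7500; -2.0000 -15.7500]
K = S⁻¹·BᵀPA = [0.7547 0.3396; -0.5283 -3.5377]
A−BK = [3.0189 1.3585; 2.8679 3.4906]
AᵀP(A−BK) = [5.4340 11.2453; 11.2453 50.1604]
P' = Q + AᵀP(A−BK) = [7.6840 11.2453; 11.2453 51.1604]
tr(P') = 58.8443

58.8443


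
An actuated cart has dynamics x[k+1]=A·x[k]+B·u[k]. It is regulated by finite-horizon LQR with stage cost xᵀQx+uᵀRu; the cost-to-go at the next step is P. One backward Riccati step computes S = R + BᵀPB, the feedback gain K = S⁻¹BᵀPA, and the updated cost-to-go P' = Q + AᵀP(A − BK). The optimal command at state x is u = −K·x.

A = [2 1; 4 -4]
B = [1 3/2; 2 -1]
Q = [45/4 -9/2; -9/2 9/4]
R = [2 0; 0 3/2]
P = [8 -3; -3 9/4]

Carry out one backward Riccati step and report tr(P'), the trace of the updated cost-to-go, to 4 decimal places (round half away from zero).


BᵀP = [2.0000 1.5000; 15.0000 -6.7500]
S = R + BᵀPB = [2 0; 0 3/2] + [5.0000 1.5000; 1.5000 29.2500] = [7.0000 1.5000; 1.5000 30.7500]
BᵀPA = [10.0000 -4.0000; 3.0000 42.0000]
K = S⁻¹·BᵀPA = [1.4225 -0.8732; 0.0282 1.4085]
A−BK = [0.5352 -0.2394; 1.1831 -0.8451]
AᵀP(A−BK) = [5.6901 -3.4930; -3.4930 5.3521]
P' = Q + AᵀP(A−BK) = [16.9401 -7.9930; -7.9930 7.6021]
tr(P') = 24.5423

24.5423


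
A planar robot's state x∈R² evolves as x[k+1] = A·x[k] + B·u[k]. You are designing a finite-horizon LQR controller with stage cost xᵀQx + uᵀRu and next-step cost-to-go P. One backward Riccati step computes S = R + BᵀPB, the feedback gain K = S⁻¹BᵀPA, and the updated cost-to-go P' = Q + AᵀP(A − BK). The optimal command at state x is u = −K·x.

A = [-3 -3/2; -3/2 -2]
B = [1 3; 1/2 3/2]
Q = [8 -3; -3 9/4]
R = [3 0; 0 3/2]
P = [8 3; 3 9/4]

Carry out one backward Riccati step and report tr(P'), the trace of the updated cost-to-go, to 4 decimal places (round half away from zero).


BᵀP = [9.5000 4.1250; 28.5000 12.3750]
S = R + BᵀPB = [3 0; 0 3/2] + [11.5625 34.6875; 34.6875 104.0625] = [14.5625 34.6875; 34.6875 105.5625]
BᵀPA = [-34.6875 -22.5000; -104.0625 -67.5000]
K = S⁻¹·BᵀPA = [-0.1558 -0.1010; -0.9346 -0.6062]
A−BK = [-0.0404 0.4197; -0.0202 -1.0401]
AᵀP(A−BK) = [1.4019 0.9093; 0.9093 1.8061]
P' = Q + AᵀP(A−BK) = [9.4019 -2.0907; -2.0907 4.0561]
tr(P') = 13.4580

13.4580


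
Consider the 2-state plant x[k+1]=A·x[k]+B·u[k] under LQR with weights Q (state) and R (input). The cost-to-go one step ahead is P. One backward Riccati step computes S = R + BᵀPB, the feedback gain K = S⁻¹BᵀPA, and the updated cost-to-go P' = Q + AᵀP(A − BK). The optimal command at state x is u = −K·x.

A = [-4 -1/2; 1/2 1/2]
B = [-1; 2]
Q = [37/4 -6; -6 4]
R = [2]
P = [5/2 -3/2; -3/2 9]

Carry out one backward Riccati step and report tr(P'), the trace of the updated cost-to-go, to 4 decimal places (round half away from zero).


BᵀP = [-5.5000 19.5000]
S = R + BᵀPB = [2] + [44.5000] = [46.5000]
BᵀPA = [31.7500 12.5000]
K = S⁻¹·BᵀPA = [0.6828 0.2688]
A−BK = [-3.3172 -0.2312; -0.8656 -0.0376]
AᵀP(A−BK) = [26.5712 2.0901; 2.0901 0.2648]
P' = Q + AᵀP(A−BK) = [35.8212 -3.9099; -3.9099 4.2648]
tr(P') = 40.0860

40.0860


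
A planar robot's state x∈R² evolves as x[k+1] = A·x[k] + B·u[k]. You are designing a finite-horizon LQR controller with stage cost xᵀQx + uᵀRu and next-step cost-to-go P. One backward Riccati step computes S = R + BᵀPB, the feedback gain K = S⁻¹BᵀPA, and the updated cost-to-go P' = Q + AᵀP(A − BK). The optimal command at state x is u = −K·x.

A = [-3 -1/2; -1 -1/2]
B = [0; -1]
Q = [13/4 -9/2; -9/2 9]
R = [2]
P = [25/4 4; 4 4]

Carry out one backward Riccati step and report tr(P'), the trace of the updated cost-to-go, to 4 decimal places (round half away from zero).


BᵀP = [-4.0000 -4.0000]
S = R + BᵀPB = [2] + [4.0000] = [6.0000]
BᵀPA = [16.0000 4.0000]
K = S⁻¹·BᵀPA = [2.6667 0.6667]
A−BK = [-3.0000 -0.5000; 1.6667 0.1667]
AᵀP(A−BK) = [41.5833 8.7083; 8.7083 1.8958]
P' = Q + AᵀP(A−BK) = [44.8333 4.2083; 4.2083 10.8958]
tr(P') = 55.7292

55.7292
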